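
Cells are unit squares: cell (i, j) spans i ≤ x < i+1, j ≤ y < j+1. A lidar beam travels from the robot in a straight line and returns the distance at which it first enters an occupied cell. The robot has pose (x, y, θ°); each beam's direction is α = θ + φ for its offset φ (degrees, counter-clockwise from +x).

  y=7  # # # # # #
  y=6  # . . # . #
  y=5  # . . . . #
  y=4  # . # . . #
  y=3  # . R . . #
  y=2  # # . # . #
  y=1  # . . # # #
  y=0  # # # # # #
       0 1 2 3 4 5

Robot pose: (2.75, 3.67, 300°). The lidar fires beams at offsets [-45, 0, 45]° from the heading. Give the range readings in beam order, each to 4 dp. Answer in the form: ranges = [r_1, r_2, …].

beam 1: φ=-45°, α=255°
  dir = (cos 255°, sin 255°) = (-0.2588, -0.9659); from cell (2,3)
  next x-line at t=2.8978, next y-line at t=0.6936; Δt_x=3.8637, Δt_y=1.0353
    y: enter (2,2) at t=0.6936
    y: enter (2,1) at t=1.7289
    y: enter (2,0) at t=2.7642 ← occupied
  → r_1 = 2.7642
beam 2: φ=0°, α=300°
  dir = (cos 300°, sin 300°) = (0.5000, -0.8660); from cell (2,3)
  next x-line at t=0.5000, next y-line at t=0.7736; Δt_x=2.0000, Δt_y=1.1547
    x: enter (3,3) at t=0.5000
    y: enter (3,2) at t=0.7736 ← occupied
  → r_2 = 0.7736
beam 3: φ=45°, α=345°
  dir = (cos 345°, sin 345°) = (0.9659, -0.2588); from cell (2,3)
  next x-line at t=0.2588, next y-line at t=2.5887; Δt_x=1.0353, Δt_y=3.8637
    x: enter (3,3) at t=0.2588
    x: enter (4,3) at t=1.2941
    x: enter (5,3) at t=2.3294 ← occupied
  → r_3 = 2.3294

ranges = [2.7642, 0.7736, 2.3294]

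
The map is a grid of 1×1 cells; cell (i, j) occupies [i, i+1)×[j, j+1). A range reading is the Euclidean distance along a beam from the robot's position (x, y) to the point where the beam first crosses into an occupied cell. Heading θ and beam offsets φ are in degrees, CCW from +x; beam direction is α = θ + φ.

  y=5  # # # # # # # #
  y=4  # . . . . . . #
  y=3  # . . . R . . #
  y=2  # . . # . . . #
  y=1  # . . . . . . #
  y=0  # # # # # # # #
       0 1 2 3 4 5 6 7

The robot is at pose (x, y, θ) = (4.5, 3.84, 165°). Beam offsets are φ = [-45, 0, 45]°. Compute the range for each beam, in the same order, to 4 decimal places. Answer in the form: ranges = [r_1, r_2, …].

beam 1: φ=-45°, α=120°
  d=(-0.5000,0.8660)  start (4,3)  tX=1.0000 tY=0.1848  stride 1/|dx|=2.0000 1/|dy|=1.1547
    cross y-line → (4,4), t=0.1848
    cross x-line → (3,4), t=1.0000
    cross y-line → (3,5), t=1.3395 (wall)
  → r_1 = 1.3395
beam 2: φ=0°, α=165°
  d=(-0.9659,0.2588)  start (4,3)  tX=0.5176 tY=0.6182  stride 1/|dx|=1.0353 1/|dy|=3.8637
    cross x-line → (3,3), t=0.5176
    cross y-line → (3,4), t=0.6182
    cross x-line → (2,4), t=1.5529
    cross x-line → (1,4), t=2.5882
    cross x-line → (0,4), t=3.6235 (wall)
  → r_2 = 3.6235
beam 3: φ=45°, α=210°
  d=(-0.8660,-0.5000)  start (4,3)  tX=0.5774 tY=1.6800  stride 1/|dx|=1.1547 1/|dy|=2.0000
    cross x-line → (3,3), t=0.5774
    cross y-line → (3,2), t=1.6800 (wall)
  → r_3 = 1.6800

ranges = [1.3395, 3.6235, 1.6800]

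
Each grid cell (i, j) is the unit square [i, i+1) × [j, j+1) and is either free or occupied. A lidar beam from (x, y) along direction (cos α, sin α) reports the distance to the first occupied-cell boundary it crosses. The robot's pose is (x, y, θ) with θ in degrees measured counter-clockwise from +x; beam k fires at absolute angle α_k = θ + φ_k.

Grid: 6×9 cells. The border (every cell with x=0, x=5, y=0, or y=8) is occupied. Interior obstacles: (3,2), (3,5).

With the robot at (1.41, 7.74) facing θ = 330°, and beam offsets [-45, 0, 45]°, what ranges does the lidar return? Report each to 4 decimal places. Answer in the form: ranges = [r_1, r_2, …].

beam 1: φ=-45°, α=285°
  dir = (cos 285°, sin 285°) = (0.2588, -0.9659); from cell (1,7)
  next x-line at t=2.2796, next y-line at t=0.7661; Δt_x=3.8637, Δt_y=1.0353
    y: enter (1,6) at t=0.7661
    y: enter (1,5) at t=1.8014
    x: enter (2,5) at t=2.2796
    y: enter (2,4) at t=2.8367
    y: enter (2,3) at t=3.8719
    y: enter (2,2) at t=4.9072
    y: enter (2,1) at t=5.9425
    x: enter (3,1) at t=6.1433
    y: enter (3,0) at t=6.9778 ← occupied
  → r_1 = 6.9778
beam 2: φ=0°, α=330°
  dir = (cos 330°, sin 330°) = (0.8660, -0.5000); from cell (1,7)
  next x-line at t=0.6813, next y-line at t=1.4800; Δt_x=1.1547, Δt_y=2.0000
    x: enter (2,7) at t=0.6813
    y: enter (2,6) at t=1.4800
    x: enter (3,6) at t=1.8360
    x: enter (4,6) at t=2.9907
    y: enter (4,5) at t=3.4800
    x: enter (5,5) at t=4.1454 ← occupied
  → r_2 = 4.1454
beam 3: φ=45°, α=15°
  dir = (cos 15°, sin 15°) = (0.9659, 0.2588); from cell (1,7)
  next x-line at t=0.6108, next y-line at t=1.0046; Δt_x=1.0353, Δt_y=3.8637
    x: enter (2,7) at t=0.6108
    y: enter (2,8) at t=1.0046 ← occupied
  → r_3 = 1.0046

ranges = [6.9778, 4.1454, 1.0046]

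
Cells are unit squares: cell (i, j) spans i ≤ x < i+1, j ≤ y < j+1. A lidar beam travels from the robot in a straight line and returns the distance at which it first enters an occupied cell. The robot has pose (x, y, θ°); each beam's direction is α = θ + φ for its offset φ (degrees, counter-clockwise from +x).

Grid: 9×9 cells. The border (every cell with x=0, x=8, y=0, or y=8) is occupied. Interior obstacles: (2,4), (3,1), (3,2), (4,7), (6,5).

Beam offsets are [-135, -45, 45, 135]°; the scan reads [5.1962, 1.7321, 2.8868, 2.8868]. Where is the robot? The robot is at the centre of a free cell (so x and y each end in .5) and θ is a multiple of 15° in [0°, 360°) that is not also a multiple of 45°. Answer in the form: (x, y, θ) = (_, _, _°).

(x, y, θ) = (5.5, 3.5, 255°)

The pose lattice has 44·16 = 704 candidates. Test each by forward raycasting.
  (6.5, 7.5, 240°): beam 1 = 0.5176 ≠ 5.1962 ✗
  (5.5, 5.5, 330°): beam 1 = 2.5882 ≠ 5.1962 ✗
  (5.5, 1.5, 120°): beam 1 = 1.9319 ≠ 5.1962 ✗
  …
  (5.5, 3.5, 255°): r_1=5.1962, r_2=1.7321, r_3=2.8868, r_4=2.8868 — all match ✓
Unique over the lattice → pose = (5.5, 3.5, 255°).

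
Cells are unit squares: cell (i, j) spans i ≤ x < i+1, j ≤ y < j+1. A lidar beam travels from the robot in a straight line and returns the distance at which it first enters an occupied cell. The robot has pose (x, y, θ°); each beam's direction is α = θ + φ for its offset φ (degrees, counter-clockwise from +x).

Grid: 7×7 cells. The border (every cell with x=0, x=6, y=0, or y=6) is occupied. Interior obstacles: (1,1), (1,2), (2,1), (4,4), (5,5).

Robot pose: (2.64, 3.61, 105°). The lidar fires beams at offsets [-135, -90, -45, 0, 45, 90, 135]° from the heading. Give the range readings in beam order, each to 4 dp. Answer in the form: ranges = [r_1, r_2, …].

beam 1: φ=-135°, α=330°
  d=(0.8660,-0.5000)  start (2,3)  tX=0.4157 tY=1.2200  stride 1/|dx|=1.1547 1/|dy|=2.0000
    cross x-line → (3,3), t=0.4157
    cross y-line → (3,2), t=1.2200
    cross x-line → (4,2), t=1.5704
    cross x-line → (5,2), t=2.7251
    cross y-line → (5,1), t=3.2200
    cross x-line → (6,1), t=3.8798 (wall)
  → r_1 = 3.8798
beam 2: φ=-90°, α=15°
  d=(0.9659,0.2588)  start (2,3)  tX=0.3727 tY=1.5068  stride 1/|dx|=1.0353 1/|dy|=3.8637
    cross x-line → (3,3), t=0.3727
    cross x-line → (4,3), t=1.4080
    cross y-line → (4,4), t=1.5068 (wall)
  → r_2 = 1.5068
beam 3: φ=-45°, α=60°
  d=(0.5000,0.8660)  start (2,3)  tX=0.7200 tY=0.4503  stride 1/|dx|=2.0000 1/|dy|=1.1547
    cross y-line → (2,4), t=0.4503
    cross x-line → (3,4), t=0.7200
    cross y-line → (3,5), t=1.6050
    cross x-line → (4,5), t=2.7200
    cross y-line → (4,6), t=2.7597 (wall)
  → r_3 = 2.7597
beam 4: φ=0°, α=105°
  d=(-0.2588,0.9659)  start (2,3)  tX=2.4728 tY=0.4038  stride 1/|dx|=3.8637 1/|dy|=1.0353
    cross y-line → (2,4), t=0.4038
    cross y-line → (2,5), t=1.4390
    cross x-line → (1,5), t=2.4728
    cross y-line → (1,6), t=2.4743 (wall)
  → r_4 = 2.4743
beam 5: φ=45°, α=150°
  d=(-0.8660,0.5000)  start (2,3)  tX=0.7390 tY=0.7800  stride 1/|dx|=1.1547 1/|dy|=2.0000
    cross x-line → (1,3), t=0.7390
    cross y-line → (1,4), t=0.7800
    cross x-line → (0,4), t=1.8937 (wall)
  → r_5 = 1.8937
beam 6: φ=90°, α=195°
  d=(-0.9659,-0.2588)  start (2,3)  tX=0.6626 tY=2.3569  stride 1/|dx|=1.0353 1/|dy|=3.8637
    cross x-line → (1,3), t=0.6626
    cross x-line → (0,3), t=1.6979 (wall)
  → r_6 = 1.6979
beam 7: φ=135°, α=240°
  d=(-0.5000,-0.8660)  start (2,3)  tX=1.2800 tY=0.7044  stride 1/|dx|=2.0000 1/|dy|=1.1547
    cross y-line → (2,2), t=0.7044
    cross x-line → (1,2), t=1.2800 (wall)
  → r_7 = 1.2800

ranges = [3.8798, 1.5068, 2.7597, 2.4743, 1.8937, 1.6979, 1.2800]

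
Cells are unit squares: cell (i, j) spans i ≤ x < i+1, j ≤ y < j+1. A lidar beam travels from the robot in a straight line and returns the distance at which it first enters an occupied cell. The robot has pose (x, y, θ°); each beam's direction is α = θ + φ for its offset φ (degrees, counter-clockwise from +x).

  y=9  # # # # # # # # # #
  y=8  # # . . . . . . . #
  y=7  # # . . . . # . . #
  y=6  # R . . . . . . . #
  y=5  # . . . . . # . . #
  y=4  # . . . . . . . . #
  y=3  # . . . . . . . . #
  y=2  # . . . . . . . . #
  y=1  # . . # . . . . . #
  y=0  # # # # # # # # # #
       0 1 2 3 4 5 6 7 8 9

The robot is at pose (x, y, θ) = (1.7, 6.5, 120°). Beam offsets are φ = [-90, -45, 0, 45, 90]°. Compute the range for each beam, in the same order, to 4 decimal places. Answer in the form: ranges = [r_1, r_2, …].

ranges = [5.0000, 0.5176, 0.5774, 0.7247, 0.8083]

beam 1: φ=-90°, α=30°
  cosα=0.8660 sinα=0.5000 | (1,6) | tMaxX 0.3464 tMaxY 1.0000 | tΔX 1.1547 tΔY 2.0000
    t=0.3464 [x] (2,6)
    t=1.0000 [y] (2,7)
    t=1.5011 [x] (3,7)
    t=2.6558 [x] (4,7)
    t=3.0000 [y] (4,8)
    t=3.8105 [x] (5,8)
    t=4.9652 [x] (6,8)
    t=5.0000 [y] (6,9) — stop
  → r_1 = 5.0000
beam 2: φ=-45°, α=75°
  cosα=0.2588 sinα=0.9659 | (1,6) | tMaxX 1.1591 tMaxY 0.5176 | tΔX 3.8637 tΔY 1.0353
    t=0.5176 [y] (1,7) — stop
  → r_2 = 0.5176
beam 3: φ=0°, α=120°
  cosα=-0.5000 sinα=0.8660 | (1,6) | tMaxX 1.4000 tMaxY 0.5774 | tΔX 2.0000 tΔY 1.1547
    t=0.5774 [y] (1,7) — stop
  → r_3 = 0.5774
beam 4: φ=45°, α=165°
  cosα=-0.9659 sinα=0.2588 | (1,6) | tMaxX 0.7247 tMaxY 1.9319 | tΔX 1.0353 tΔY 3.8637
    t=0.7247 [x] (0,6) — stop
  → r_4 = 0.7247
beam 5: φ=90°, α=210°
  cosα=-0.8660 sinα=-0.5000 | (1,6) | tMaxX 0.8083 tMaxY 1.0000 | tΔX 1.1547 tΔY 2.0000
    t=0.8083 [x] (0,6) — stop
  → r_5 = 0.8083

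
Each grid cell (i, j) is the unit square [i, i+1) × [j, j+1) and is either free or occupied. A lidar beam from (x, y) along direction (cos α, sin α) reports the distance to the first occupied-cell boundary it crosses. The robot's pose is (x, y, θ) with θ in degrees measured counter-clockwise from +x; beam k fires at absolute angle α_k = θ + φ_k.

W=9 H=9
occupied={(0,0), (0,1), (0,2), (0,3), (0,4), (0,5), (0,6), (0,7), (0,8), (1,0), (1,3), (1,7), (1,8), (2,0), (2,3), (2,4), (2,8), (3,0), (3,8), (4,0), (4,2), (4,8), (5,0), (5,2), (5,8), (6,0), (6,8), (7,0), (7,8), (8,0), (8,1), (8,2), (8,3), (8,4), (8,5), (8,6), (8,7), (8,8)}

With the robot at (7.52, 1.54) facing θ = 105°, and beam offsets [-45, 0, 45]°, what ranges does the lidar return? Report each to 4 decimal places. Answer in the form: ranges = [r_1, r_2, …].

beam 1: φ=-45°, α=60°
  d=(0.5000,0.8660)  start (7,1)  tX=0.9600 tY=0.5312  stride 1/|dx|=2.0000 1/|dy|=1.1547
    cross y-line → (7,2), t=0.5312
    cross x-line → (8,2), t=0.9600 (wall)
  → r_1 = 0.9600
beam 2: φ=0°, α=105°
  d=(-0.2588,0.9659)  start (7,1)  tX=2.0091 tY=0.4762  stride 1/|dx|=3.8637 1/|dy|=1.0353
    cross y-line → (7,2), t=0.4762
    cross y-line → (7,3), t=1.5115
    cross x-line → (6,3), t=2.0091
    cross y-line → (6,4), t=2.5468
    cross y-line → (6,5), t=3.5821
    cross y-line → (6,6), t=4.6173
    cross y-line → (6,7), t=5.6526
    cross x-line → (5,7), t=5.8728
    cross y-line → (5,8), t=6.6879 (wall)
  → r_2 = 6.6879
beam 3: φ=45°, α=150°
  d=(-0.8660,0.5000)  start (7,1)  tX=0.6004 tY=0.9200  stride 1/|dx|=1.1547 1/|dy|=2.0000
    cross x-line → (6,1), t=0.6004
    cross y-line → (6,2), t=0.9200
    cross x-line → (5,2), t=1.7551 (wall)
  → r_3 = 1.7551

ranges = [0.9600, 6.6879, 1.7551]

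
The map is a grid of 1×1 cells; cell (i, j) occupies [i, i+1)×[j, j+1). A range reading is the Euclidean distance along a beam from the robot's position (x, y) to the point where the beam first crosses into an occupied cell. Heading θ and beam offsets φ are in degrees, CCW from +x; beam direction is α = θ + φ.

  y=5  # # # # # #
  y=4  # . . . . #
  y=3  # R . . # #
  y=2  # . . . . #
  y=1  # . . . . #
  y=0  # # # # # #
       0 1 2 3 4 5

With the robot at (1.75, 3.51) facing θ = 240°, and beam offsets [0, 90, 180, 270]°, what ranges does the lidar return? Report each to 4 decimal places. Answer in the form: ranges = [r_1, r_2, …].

beam 1: φ=0°, α=240°
  cosα=-0.5000 sinα=-0.8660 | (1,3) | tMaxX 1.5000 tMaxY 0.5889 | tΔX 2.0000 tΔY 1.1547
    t=0.5889 [y] (1,2)
    t=1.5000 [x] (0,2) — stop
  → r_1 = 1.5000
beam 2: φ=90°, α=330°
  cosα=0.8660 sinα=-0.5000 | (1,3) | tMaxX 0.2887 tMaxY 1.0200 | tΔX 1.1547 tΔY 2.0000
    t=0.2887 [x] (2,3)
    t=1.0200 [y] (2,2)
    t=1.4434 [x] (3,2)
    t=2.5981 [x] (4,2)
    t=3.0200 [y] (4,1)
    t=3.7528 [x] (5,1) — stop
  → r_2 = 3.7528
beam 3: φ=180°, α=60°
  cosα=0.5000 sinα=0.8660 | (1,3) | tMaxX 0.5000 tMaxY 0.5658 | tΔX 2.0000 tΔY 1.1547
    t=0.5000 [x] (2,3)
    t=0.5658 [y] (2,4)
    t=1.7205 [y] (2,5) — stop
  → r_3 = 1.7205
beam 4: φ=270°, α=150°
  cosα=-0.8660 sinα=0.5000 | (1,3) | tMaxX 0.8660 tMaxY 0.9800 | tΔX 1.1547 tΔY 2.0000
    t=0.8660 [x] (0,3) — stop
  → r_4 = 0.8660

ranges = [1.5000, 3.7528, 1.7205, 0.8660]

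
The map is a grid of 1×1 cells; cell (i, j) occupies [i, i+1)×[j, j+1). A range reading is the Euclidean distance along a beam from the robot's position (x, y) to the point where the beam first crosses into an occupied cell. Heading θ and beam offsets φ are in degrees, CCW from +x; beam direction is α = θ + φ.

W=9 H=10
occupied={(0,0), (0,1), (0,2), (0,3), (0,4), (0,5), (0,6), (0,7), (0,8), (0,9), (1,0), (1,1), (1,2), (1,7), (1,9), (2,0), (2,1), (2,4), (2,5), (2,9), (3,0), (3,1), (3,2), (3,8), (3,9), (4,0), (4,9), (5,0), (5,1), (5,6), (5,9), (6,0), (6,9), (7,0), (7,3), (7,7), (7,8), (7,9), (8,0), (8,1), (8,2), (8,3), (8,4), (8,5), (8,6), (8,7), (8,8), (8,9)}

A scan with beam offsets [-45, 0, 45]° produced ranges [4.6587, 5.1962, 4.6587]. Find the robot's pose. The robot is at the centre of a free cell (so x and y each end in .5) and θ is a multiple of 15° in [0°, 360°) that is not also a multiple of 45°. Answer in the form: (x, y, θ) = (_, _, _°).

Enumerate (i+0.5, j+0.5, θ) over the 42 free cells and 16 admissible headings. For each, cast all 3 beams and compare to the given ranges.
  (5.5, 8.5, 285°): beam 1 = 5.0000 ≠ 4.6587 ✗
  (6.5, 1.5, 150°): beam 2 = 0.5774 ≠ 5.1962 ✗
  (2.5, 8.5, 105°): beam 1 = 0.5774 ≠ 4.6587 ✗
  (2.5, 2.5, 330°): beam 1 = 0.5176 ≠ 4.6587 ✗
  …
  (3.5, 4.5, 60°): r_1=4.6587, r_2=5.1962, r_3=4.6587 — all match ✓
Unique over the lattice → pose = (3.5, 4.5, 60°).

(x, y, θ) = (3.5, 4.5, 60°)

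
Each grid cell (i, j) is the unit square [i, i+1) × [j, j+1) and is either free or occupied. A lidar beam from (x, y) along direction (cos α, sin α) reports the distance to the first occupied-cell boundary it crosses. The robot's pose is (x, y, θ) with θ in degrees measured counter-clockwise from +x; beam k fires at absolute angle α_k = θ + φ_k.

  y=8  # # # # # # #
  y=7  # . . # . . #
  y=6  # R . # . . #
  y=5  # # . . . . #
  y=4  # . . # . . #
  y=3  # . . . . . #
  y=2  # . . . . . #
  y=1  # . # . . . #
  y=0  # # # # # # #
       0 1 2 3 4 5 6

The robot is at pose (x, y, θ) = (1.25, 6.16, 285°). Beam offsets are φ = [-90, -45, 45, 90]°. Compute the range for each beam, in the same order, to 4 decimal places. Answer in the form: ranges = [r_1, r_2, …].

beam 1: φ=-90°, α=195°
  direction (-0.9659, -0.2588); cell (1,6); t to first gridline: x 0.2588, y 0.6182 (then +1.0353 / +3.8637)
    (0,6) via x @ 0.2588  # hit
  → r_1 = 0.2588
beam 2: φ=-45°, α=240°
  direction (-0.5000, -0.8660); cell (1,6); t to first gridline: x 0.5000, y 0.1848 (then +2.0000 / +1.1547)
    (1,5) via y @ 0.1848  # hit
  → r_2 = 0.1848
beam 3: φ=45°, α=330°
  direction (0.8660, -0.5000); cell (1,6); t to first gridline: x 0.8660, y 0.3200 (then +1.1547 / +2.0000)
    (1,5) via y @ 0.3200  # hit
  → r_3 = 0.3200
beam 4: φ=90°, α=15°
  direction (0.9659, 0.2588); cell (1,6); t to first gridline: x 0.7765, y 3.2455 (then +1.0353 / +3.8637)
    (2,6) via x @ 0.7765
    (3,6) via x @ 1.8117  # hit
  → r_4 = 1.8117

ranges = [0.2588, 0.1848, 0.3200, 1.8117]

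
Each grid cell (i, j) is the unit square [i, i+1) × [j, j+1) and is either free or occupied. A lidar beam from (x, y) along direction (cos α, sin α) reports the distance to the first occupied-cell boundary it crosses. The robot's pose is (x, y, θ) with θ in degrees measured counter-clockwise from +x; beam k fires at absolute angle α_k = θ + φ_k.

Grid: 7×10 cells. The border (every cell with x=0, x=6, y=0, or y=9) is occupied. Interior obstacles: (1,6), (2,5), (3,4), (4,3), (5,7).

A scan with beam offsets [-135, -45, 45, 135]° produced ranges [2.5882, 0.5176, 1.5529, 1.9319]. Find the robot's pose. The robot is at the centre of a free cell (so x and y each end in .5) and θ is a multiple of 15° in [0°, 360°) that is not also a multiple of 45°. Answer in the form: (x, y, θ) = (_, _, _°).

(x, y, θ) = (2.5, 8.5, 120°)

Candidates: 35 free-cell centres × 16 headings = 560 poses. Raycast each; keep the one whose scan matches to 4 dp.
  (4.5, 4.5, 15°): beam 1 = 0.5774 ≠ 2.5882 ✗
  (1.5, 5.5, 240°): beam 1 = 0.5176 ≠ 2.5882 ✗
  (4.5, 6.5, 30°): beam 1 = 1.9319 ≠ 2.5882 ✗
  (2.5, 2.5, 150°): beam 1 = 1.9319 ≠ 2.5882 ✗
  (2.5, 4.5, 75°): beam 1 = 4.0415 ≠ 2.5882 ✗
  …
  (2.5, 8.5, 120°): r_1=2.5882, r_2=0.5176, r_3=1.5529, r_4=1.9319 — all match ✓
No second candidate reproduces the full scan.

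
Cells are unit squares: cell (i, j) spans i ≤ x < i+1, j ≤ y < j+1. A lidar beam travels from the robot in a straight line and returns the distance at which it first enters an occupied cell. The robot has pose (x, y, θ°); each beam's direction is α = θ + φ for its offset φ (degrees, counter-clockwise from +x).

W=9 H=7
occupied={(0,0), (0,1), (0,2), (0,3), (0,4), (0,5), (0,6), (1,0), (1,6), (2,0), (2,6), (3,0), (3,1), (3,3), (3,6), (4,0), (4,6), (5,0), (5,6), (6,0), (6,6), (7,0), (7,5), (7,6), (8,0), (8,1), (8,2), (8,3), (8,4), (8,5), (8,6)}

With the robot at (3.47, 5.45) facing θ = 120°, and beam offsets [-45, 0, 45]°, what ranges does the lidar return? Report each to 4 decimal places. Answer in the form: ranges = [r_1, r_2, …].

ranges = [0.5694, 0.6351, 2.1250]

beam 1: φ=-45°, α=75°
  cosα=0.2588 sinα=0.9659 | (3,5) | tMaxX 2.0478 tMaxY 0.5694 | tΔX 3.8637 tΔY 1.0353
    t=0.5694 [y] (3,6) — stop
  → r_1 = 0.5694
beam 2: φ=0°, α=120°
  cosα=-0.5000 sinα=0.8660 | (3,5) | tMaxX 0.9400 tMaxY 0.6351 | tΔX 2.0000 tΔY 1.1547
    t=0.6351 [y] (3,6) — stop
  → r_2 = 0.6351
beam 3: φ=45°, α=165°
  cosα=-0.9659 sinα=0.2588 | (3,5) | tMaxX 0.4866 tMaxY 2.1250 | tΔX 1.0353 tΔY 3.8637
    t=0.4866 [x] (2,5)
    t=1.5219 [x] (1,5)
    t=2.1250 [y] (1,6) — stop
  → r_3 = 2.1250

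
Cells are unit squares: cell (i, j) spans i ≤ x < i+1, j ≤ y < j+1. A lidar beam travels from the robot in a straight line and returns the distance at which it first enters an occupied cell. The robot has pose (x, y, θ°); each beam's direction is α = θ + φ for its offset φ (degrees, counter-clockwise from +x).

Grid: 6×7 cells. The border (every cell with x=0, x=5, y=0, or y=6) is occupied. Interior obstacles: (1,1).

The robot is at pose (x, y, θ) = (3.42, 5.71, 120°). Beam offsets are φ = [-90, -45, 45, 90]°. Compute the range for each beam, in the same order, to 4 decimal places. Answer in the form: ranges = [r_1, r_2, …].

ranges = [0.5800, 0.3002, 1.1205, 2.7944]

beam 1: φ=-90°, α=30°
  dir = (cos 30°, sin 30°) = (0.8660, 0.5000); from cell (3,5)
  next x-line at t=0.6697, next y-line at t=0.5800; Δt_x=1.1547, Δt_y=2.0000
    y: enter (3,6) at t=0.5800 ← occupied
  → r_1 = 0.5800
beam 2: φ=-45°, α=75°
  dir = (cos 75°, sin 75°) = (0.2588, 0.9659); from cell (3,5)
  next x-line at t=2.2409, next y-line at t=0.3002; Δt_x=3.8637, Δt_y=1.0353
    y: enter (3,6) at t=0.3002 ← occupied
  → r_2 = 0.3002
beam 3: φ=45°, α=165°
  dir = (cos 165°, sin 165°) = (-0.9659, 0.2588); from cell (3,5)
  next x-line at t=0.4348, next y-line at t=1.1205; Δt_x=1.0353, Δt_y=3.8637
    x: enter (2,5) at t=0.4348
    y: enter (2,6) at t=1.1205 ← occupied
  → r_3 = 1.1205
beam 4: φ=90°, α=210°
  dir = (cos 210°, sin 210°) = (-0.8660, -0.5000); from cell (3,5)
  next x-line at t=0.4850, next y-line at t=1.4200; Δt_x=1.1547, Δt_y=2.0000
    x: enter (2,5) at t=0.4850
    y: enter (2,4) at t=1.4200
    x: enter (1,4) at t=1.6397
    x: enter (0,4) at t=2.7944 ← occupied
  → r_4 = 2.7944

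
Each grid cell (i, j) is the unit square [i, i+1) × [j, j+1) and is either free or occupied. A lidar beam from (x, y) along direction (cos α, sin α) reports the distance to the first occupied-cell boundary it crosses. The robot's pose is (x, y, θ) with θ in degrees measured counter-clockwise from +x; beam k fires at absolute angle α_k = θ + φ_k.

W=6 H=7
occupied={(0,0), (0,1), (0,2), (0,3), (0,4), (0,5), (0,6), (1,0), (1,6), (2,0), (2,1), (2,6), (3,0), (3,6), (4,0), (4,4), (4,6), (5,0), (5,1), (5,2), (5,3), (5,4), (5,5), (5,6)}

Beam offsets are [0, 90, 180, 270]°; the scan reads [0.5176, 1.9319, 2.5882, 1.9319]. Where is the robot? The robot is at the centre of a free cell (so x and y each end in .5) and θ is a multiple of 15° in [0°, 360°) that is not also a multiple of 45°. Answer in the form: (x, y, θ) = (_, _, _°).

Enumerate (i+0.5, j+0.5, θ) over the 18 free cells and 16 admissible headings. For each, cast all 4 beams and compare to the given ranges.
  (2.5, 2.5, 15°): beam 1 = 2.5882 ≠ 0.5176 ✗
  (3.5, 1.5, 120°): beam 1 = 5.0000 ≠ 0.5176 ✗
  (3.5, 2.5, 240°): beam 1 = 1.0000 ≠ 0.5176 ✗
  …
  (1.5, 3.5, 195°): r_1=0.5176, r_2=1.9319, r_3=2.5882, r_4=1.9319 — all match ✓
Only this pose fits every beam.

(x, y, θ) = (1.5, 3.5, 195°)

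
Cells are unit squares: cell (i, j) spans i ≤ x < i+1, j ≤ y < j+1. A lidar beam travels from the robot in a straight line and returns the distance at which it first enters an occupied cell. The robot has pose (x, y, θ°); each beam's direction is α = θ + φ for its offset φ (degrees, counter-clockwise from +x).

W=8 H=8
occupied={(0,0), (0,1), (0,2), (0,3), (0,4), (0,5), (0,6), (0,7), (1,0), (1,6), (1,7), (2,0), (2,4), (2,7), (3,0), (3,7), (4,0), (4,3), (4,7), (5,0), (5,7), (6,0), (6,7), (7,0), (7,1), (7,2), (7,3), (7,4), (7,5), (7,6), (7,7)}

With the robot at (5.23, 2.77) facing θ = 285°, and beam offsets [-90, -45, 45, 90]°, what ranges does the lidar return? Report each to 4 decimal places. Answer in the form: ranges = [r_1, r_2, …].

ranges = [4.3792, 2.0438, 2.0438, 1.8324]

beam 1: φ=-90°, α=195°
  dir = (cos 195°, sin 195°) = (-0.9659, -0.2588); from cell (5,2)
  next x-line at t=0.2381, next y-line at t=2.9751; Δt_x=1.0353, Δt_y=3.8637
    x: enter (4,2) at t=0.2381
    x: enter (3,2) at t=1.2734
    x: enter (2,2) at t=2.3087
    y: enter (2,1) at t=2.9751
    x: enter (1,1) at t=3.3439
    x: enter (0,1) at t=4.3792 ← occupied
  → r_1 = 4.3792
beam 2: φ=-45°, α=240°
  dir = (cos 240°, sin 240°) = (-0.5000, -0.8660); from cell (5,2)
  next x-line at t=0.4600, next y-line at t=0.8891; Δt_x=2.0000, Δt_y=1.1547
    x: enter (4,2) at t=0.4600
    y: enter (4,1) at t=0.8891
    y: enter (4,0) at t=2.0438 ← occupied
  → r_2 = 2.0438
beam 3: φ=45°, α=330°
  dir = (cos 330°, sin 330°) = (0.8660, -0.5000); from cell (5,2)
  next x-line at t=0.8891, next y-line at t=1.5400; Δt_x=1.1547, Δt_y=2.0000
    x: enter (6,2) at t=0.8891
    y: enter (6,1) at t=1.5400
    x: enter (7,1) at t=2.0438 ← occupied
  → r_3 = 2.0438
beam 4: φ=90°, α=15°
  dir = (cos 15°, sin 15°) = (0.9659, 0.2588); from cell (5,2)
  next x-line at t=0.7972, next y-line at t=0.8887; Δt_x=1.0353, Δt_y=3.8637
    x: enter (6,2) at t=0.7972
    y: enter (6,3) at t=0.8887
    x: enter (7,3) at t=1.8324 ← occupied
  → r_4 = 1.8324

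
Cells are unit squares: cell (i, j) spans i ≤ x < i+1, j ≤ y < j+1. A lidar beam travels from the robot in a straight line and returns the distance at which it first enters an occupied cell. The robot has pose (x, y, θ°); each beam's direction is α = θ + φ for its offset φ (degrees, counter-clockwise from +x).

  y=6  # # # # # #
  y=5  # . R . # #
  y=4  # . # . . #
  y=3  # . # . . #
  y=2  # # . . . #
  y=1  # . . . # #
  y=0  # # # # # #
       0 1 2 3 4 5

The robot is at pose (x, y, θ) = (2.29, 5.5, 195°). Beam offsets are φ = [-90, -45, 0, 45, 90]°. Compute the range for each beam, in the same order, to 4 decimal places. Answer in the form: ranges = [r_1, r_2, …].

beam 1: φ=-90°, α=105°
  d=(-0.2588,0.9659)  start (2,5)  tX=1.1205 tY=0.5176  stride 1/|dx|=3.8637 1/|dy|=1.0353
    cross y-line → (2,6), t=0.5176 (wall)
  → r_1 = 0.5176
beam 2: φ=-45°, α=150°
  d=(-0.8660,0.5000)  start (2,5)  tX=0.3349 tY=1.0000  stride 1/|dx|=1.1547 1/|dy|=2.0000
    cross x-line → (1,5), t=0.3349
    cross y-line → (1,6), t=1.0000 (wall)
  → r_2 = 1.0000
beam 3: φ=0°, α=195°
  d=(-0.9659,-0.2588)  start (2,5)  tX=0.3002 tY=1.9319  stride 1/|dx|=1.0353 1/|dy|=3.8637
    cross x-line → (1,5), t=0.3002
    cross x-line → (0,5), t=1.3355 (wall)
  → r_3 = 1.3355
beam 4: φ=45°, α=240°
  d=(-0.5000,-0.8660)  start (2,5)  tX=0.5800 tY=0.5774  stride 1/|dx|=2.0000 1/|dy|=1.1547
    cross y-line → (2,4), t=0.5774 (wall)
  → r_4 = 0.5774
beam 5: φ=90°, α=285°
  d=(0.2588,-0.9659)  start (2,5)  tX=2.7432 tY=0.5176  stride 1/|dx|=3.8637 1/|dy|=1.0353
    cross y-line → (2,4), t=0.5176 (wall)
  → r_5 = 0.5176

ranges = [0.5176, 1.0000, 1.3355, 0.5774, 0.5176]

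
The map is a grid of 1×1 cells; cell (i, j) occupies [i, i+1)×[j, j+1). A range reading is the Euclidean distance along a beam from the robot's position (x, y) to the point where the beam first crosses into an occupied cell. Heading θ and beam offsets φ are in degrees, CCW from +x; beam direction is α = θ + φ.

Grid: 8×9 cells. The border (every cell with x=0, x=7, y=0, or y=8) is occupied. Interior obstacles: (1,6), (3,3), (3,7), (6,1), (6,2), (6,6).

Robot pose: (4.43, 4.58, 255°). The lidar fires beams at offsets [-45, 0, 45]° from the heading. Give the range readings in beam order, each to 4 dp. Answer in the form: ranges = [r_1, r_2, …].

beam 1: φ=-45°, α=210°
  direction (-0.8660, -0.5000); cell (4,4); t to first gridline: x 0.4965, y 1.1600 (then +1.1547 / +2.0000)
    (3,4) via x @ 0.4965
    (3,3) via y @ 1.1600  # hit
  → r_1 = 1.1600
beam 2: φ=0°, α=255°
  direction (-0.2588, -0.9659); cell (4,4); t to first gridline: x 1.6614, y 0.6005 (then +3.8637 / +1.0353)
    (4,3) via y @ 0.6005
    (4,2) via y @ 1.6357
    (3,2) via x @ 1.6614
    (3,1) via y @ 2.6710
    (3,0) via y @ 3.7063  # hit
  → r_2 = 3.7063
beam 3: φ=45°, α=300°
  direction (0.5000, -0.8660); cell (4,4); t to first gridline: x 1.1400, y 0.6697 (then +2.0000 / +1.1547)
    (4,3) via y @ 0.6697
    (5,3) via x @ 1.1400
    (5,2) via y @ 1.8244
    (5,1) via y @ 2.9791
    (6,1) via x @ 3.1400  # hit
  → r_3 = 3.1400

ranges = [1.1600, 3.7063, 3.1400]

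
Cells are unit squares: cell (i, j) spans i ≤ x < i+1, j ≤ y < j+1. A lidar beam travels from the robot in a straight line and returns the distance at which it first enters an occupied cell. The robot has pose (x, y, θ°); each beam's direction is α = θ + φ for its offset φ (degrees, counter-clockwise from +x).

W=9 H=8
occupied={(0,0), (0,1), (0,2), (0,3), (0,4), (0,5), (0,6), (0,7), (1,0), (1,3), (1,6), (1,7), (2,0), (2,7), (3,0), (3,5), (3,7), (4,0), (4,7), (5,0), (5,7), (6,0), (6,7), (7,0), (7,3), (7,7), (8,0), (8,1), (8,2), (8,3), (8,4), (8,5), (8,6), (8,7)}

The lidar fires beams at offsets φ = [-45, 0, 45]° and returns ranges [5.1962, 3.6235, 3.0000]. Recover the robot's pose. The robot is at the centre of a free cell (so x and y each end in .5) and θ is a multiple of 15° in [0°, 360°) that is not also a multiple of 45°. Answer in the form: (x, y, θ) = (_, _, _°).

(x, y, θ) = (4.5, 5.5, 345°)

The pose lattice has 38·16 = 608 candidates. Test each by forward raycasting.
  (4.5, 5.5, 30°): beam 1 = 3.6235 ≠ 5.1962 ✗
  (2.5, 2.5, 15°): beam 1 = 3.0000 ≠ 5.1962 ✗
  (4.5, 3.5, 210°): beam 1 = 3.6235 ≠ 5.1962 ✗
  (2.5, 3.5, 165°): beam 1 = 2.8868 ≠ 5.1962 ✗
  …
  (4.5, 5.5, 345°): r_1=5.1962, r_2=3.6235, r_3=3.0000 — all match ✓
Unique over the lattice → pose = (4.5, 5.5, 345°).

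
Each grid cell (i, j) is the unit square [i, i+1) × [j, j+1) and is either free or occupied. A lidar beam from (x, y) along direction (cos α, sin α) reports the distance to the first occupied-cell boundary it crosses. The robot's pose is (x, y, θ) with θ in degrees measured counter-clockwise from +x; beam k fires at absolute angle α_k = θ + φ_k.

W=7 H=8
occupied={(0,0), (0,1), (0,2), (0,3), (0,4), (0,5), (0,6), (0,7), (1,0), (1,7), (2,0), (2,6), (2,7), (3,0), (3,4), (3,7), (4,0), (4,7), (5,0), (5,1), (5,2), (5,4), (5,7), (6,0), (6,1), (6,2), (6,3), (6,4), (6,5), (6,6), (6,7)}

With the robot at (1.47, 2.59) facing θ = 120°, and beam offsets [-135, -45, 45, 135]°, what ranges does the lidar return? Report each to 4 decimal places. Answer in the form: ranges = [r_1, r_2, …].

beam 1: φ=-135°, α=345°
  d=(0.9659,-0.2588)  start (1,2)  tX=0.5487 tY=2.2796  stride 1/|dx|=1.0353 1/|dy|=3.8637
    cross x-line → (2,2), t=0.5487
    cross x-line → (3,2), t=1.5840
    cross y-line → (3,1), t=2.2796
    cross x-line → (4,1), t=2.6192
    cross x-line → (5,1), t=3.6545 (wall)
  → r_1 = 3.6545
beam 2: φ=-45°, α=75°
  d=(0.2588,0.9659)  start (1,2)  tX=2.0478 tY=0.4245  stride 1/|dx|=3.8637 1/|dy|=1.0353
    cross y-line → (1,3), t=0.4245
    cross y-line → (1,4), t=1.4597
    cross x-line → (2,4), t=2.0478
    cross y-line → (2,5), t=2.4950
    cross y-line → (2,6), t=3.5303 (wall)
  → r_2 = 3.5303
beam 3: φ=45°, α=165°
  d=(-0.9659,0.2588)  start (1,2)  tX=0.4866 tY=1.5841  stride 1/|dx|=1.0353 1/|dy|=3.8637
    cross x-line → (0,2), t=0.4866 (wall)
  → r_3 = 0.4866
beam 4: φ=135°, α=255°
  d=(-0.2588,-0.9659)  start (1,2)  tX=1.8159 tY=0.6108  stride 1/|dx|=3.8637 1/|dy|=1.0353
    cross y-line → (1,1), t=0.6108
    cross y-line → (1,0), t=1.6461 (wall)
  → r_4 = 1.6461

ranges = [3.6545, 3.5303, 0.4866, 1.6461]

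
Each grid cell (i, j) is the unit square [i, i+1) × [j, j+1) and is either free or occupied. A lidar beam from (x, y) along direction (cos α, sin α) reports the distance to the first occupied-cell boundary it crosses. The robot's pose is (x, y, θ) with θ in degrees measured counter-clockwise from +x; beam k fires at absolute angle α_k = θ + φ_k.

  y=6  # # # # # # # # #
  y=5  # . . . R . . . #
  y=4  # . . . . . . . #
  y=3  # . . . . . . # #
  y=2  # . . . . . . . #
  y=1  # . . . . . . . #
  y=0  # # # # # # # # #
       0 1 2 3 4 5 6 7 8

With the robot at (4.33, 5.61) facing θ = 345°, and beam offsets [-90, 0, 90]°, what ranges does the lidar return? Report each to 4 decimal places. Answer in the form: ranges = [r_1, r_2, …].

ranges = [4.7726, 3.7995, 0.4038]

beam 1: φ=-90°, α=255°
  direction (-0.2588, -0.9659); cell (4,5); t to first gridline: x 1.2750, y 0.6315 (then +3.8637 / +1.0353)
    (4,4) via y @ 0.6315
    (3,4) via x @ 1.2750
    (3,3) via y @ 1.6668
    (3,2) via y @ 2.7021
    (3,1) via y @ 3.7373
    (3,0) via y @ 4.7726  # hit
  → r_1 = 4.7726
beam 2: φ=0°, α=345°
  direction (0.9659, -0.2588); cell (4,5); t to first gridline: x 0.6936, y 2.3569 (then +1.0353 / +3.8637)
    (5,5) via x @ 0.6936
    (6,5) via x @ 1.7289
    (6,4) via y @ 2.3569
    (7,4) via x @ 2.7642
    (8,4) via x @ 3.7995  # hit
  → r_2 = 3.7995
beam 3: φ=90°, α=75°
  direction (0.2588, 0.9659); cell (4,5); t to first gridline: x 2.5887, y 0.4038 (then +3.8637 / +1.0353)
    (4,6) via y @ 0.4038  # hit
  → r_3 = 0.4038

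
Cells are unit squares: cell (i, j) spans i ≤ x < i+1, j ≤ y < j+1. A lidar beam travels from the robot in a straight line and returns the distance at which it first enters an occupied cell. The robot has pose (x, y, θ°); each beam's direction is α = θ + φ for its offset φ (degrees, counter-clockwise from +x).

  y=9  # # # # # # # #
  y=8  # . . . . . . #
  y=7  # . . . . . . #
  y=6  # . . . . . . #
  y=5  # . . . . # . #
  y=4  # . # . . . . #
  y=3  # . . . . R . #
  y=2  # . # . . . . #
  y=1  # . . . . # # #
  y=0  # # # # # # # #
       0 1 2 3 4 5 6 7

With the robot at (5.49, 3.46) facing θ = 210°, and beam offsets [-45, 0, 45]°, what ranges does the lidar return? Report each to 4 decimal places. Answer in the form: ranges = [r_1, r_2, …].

beam 1: φ=-45°, α=165°
  cosα=-0.9659 sinα=0.2588 | (5,3) | tMaxX 0.5073 tMaxY 2.0864 | tΔX 1.0353 tΔY 3.8637
    t=0.5073 [x] (4,3)
    t=1.5426 [x] (3,3)
    t=2.0864 [y] (3,4)
    t=2.5778 [x] (2,4) — stop
  → r_1 = 2.5778
beam 2: φ=0°, α=210°
  cosα=-0.8660 sinα=-0.5000 | (5,3) | tMaxX 0.5658 tMaxY 0.9200 | tΔX 1.1547 tΔY 2.0000
    t=0.5658 [x] (4,3)
    t=0.9200 [y] (4,2)
    t=1.7205 [x] (3,2)
    t=2.8752 [x] (2,2) — stop
  → r_2 = 2.8752
beam 3: φ=45°, α=255°
  cosα=-0.2588 sinα=-0.9659 | (5,3) | tMaxX 1.8932 tMaxY 0.4762 | tΔX 3.8637 tΔY 1.0353
    t=0.4762 [y] (5,2)
    t=1.5115 [y] (5,1) — stop
  → r_3 = 1.5115

ranges = [2.5778, 2.8752, 1.5115]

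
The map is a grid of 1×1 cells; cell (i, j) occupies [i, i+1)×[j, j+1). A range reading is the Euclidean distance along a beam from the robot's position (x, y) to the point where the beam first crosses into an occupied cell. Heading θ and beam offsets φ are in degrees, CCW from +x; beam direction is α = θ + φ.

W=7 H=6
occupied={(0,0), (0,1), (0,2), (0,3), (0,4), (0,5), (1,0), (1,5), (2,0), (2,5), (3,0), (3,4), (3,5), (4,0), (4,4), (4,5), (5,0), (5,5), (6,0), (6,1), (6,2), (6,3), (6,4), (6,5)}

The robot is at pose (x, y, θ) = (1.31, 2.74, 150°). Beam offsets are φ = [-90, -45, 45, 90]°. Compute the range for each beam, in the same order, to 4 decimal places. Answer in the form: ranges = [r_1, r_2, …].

beam 1: φ=-90°, α=60°
  direction (0.5000, 0.8660); cell (1,2); t to first gridline: x 1.3800, y 0.3002 (then +2.0000 / +1.1547)
    (1,3) via y @ 0.3002
    (2,3) via x @ 1.3800
    (2,4) via y @ 1.4549
    (2,5) via y @ 2.6096  # hit
  → r_1 = 2.6096
beam 2: φ=-45°, α=105°
  direction (-0.2588, 0.9659); cell (1,2); t to first gridline: x 1.1977, y 0.2692 (then +3.8637 / +1.0353)
    (1,3) via y @ 0.2692
    (0,3) via x @ 1.1977  # hit
  → r_2 = 1.1977
beam 3: φ=45°, α=195°
  direction (-0.9659, -0.2588); cell (1,2); t to first gridline: x 0.3209, y 2.8591 (then +1.0353 / +3.8637)
    (0,2) via x @ 0.3209  # hit
  → r_3 = 0.3209
beam 4: φ=90°, α=240°
  direction (-0.5000, -0.8660); cell (1,2); t to first gridline: x 0.6200, y 0.8545 (then +2.0000 / +1.1547)
    (0,2) via x @ 0.6200  # hit
  → r_4 = 0.6200

ranges = [2.6096, 1.1977, 0.3209, 0.6200]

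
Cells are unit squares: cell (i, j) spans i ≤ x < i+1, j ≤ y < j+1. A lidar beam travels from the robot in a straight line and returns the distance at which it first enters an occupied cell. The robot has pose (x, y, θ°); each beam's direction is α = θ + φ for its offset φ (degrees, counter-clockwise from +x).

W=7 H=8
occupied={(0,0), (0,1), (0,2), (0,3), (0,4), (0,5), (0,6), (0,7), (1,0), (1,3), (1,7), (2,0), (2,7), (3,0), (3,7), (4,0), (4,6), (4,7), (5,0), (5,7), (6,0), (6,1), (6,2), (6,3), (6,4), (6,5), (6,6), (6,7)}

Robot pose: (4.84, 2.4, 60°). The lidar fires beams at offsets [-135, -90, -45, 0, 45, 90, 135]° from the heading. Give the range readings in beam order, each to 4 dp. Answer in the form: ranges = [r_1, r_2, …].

ranges = [1.4494, 1.3395, 1.2009, 2.3200, 4.7623, 4.4341, 3.9755]

beam 1: φ=-135°, α=285°
  dir = (cos 285°, sin 285°) = (0.2588, -0.9659); from cell (4,2)
  next x-line at t=0.6182, next y-line at t=0.4141; Δt_x=3.8637, Δt_y=1.0353
    y: enter (4,1) at t=0.4141
    x: enter (5,1) at t=0.6182
    y: enter (5,0) at t=1.4494 ← occupied
  → r_1 = 1.4494
beam 2: φ=-90°, α=330°
  dir = (cos 330°, sin 330°) = (0.8660, -0.5000); from cell (4,2)
  next x-line at t=0.1848, next y-line at t=0.8000; Δt_x=1.1547, Δt_y=2.0000
    x: enter (5,2) at t=0.1848
    y: enter (5,1) at t=0.8000
    x: enter (6,1) at t=1.3395 ← occupied
  → r_2 = 1.3395
beam 3: φ=-45°, α=15°
  dir = (cos 15°, sin 15°) = (0.9659, 0.2588); from cell (4,2)
  next x-line at t=0.1656, next y-line at t=2.3182; Δt_x=1.0353, Δt_y=3.8637
    x: enter (5,2) at t=0.1656
    x: enter (6,2) at t=1.2009 ← occupied
  → r_3 = 1.2009
beam 4: φ=0°, α=60°
  dir = (cos 60°, sin 60°) = (0.5000, 0.8660); from cell (4,2)
  next x-line at t=0.3200, next y-line at t=0.6928; Δt_x=2.0000, Δt_y=1.1547
    x: enter (5,2) at t=0.3200
    y: enter (5,3) at t=0.6928
    y: enter (5,4) at t=1.8475
    x: enter (6,4) at t=2.3200 ← occupied
  → r_4 = 2.3200
beam 5: φ=45°, α=105°
  dir = (cos 105°, sin 105°) = (-0.2588, 0.9659); from cell (4,2)
  next x-line at t=3.2455, next y-line at t=0.6212; Δt_x=3.8637, Δt_y=1.0353
    y: enter (4,3) at t=0.6212
    y: enter (4,4) at t=1.6564
    y: enter (4,5) at t=2.6917
    x: enter (3,5) at t=3.2455
    y: enter (3,6) at t=3.7270
    y: enter (3,7) at t=4.7623 ← occupied
  → r_5 = 4.7623
beam 6: φ=90°, α=150°
  dir = (cos 150°, sin 150°) = (-0.8660, 0.5000); from cell (4,2)
  next x-line at t=0.9699, next y-line at t=1.2000; Δt_x=1.1547, Δt_y=2.0000
    x: enter (3,2) at t=0.9699
    y: enter (3,3) at t=1.2000
    x: enter (2,3) at t=2.1246
    y: enter (2,4) at t=3.2000
    x: enter (1,4) at t=3.2793
    x: enter (0,4) at t=4.4341 ← occupied
  → r_6 = 4.4341
beam 7: φ=135°, α=195°
  dir = (cos 195°, sin 195°) = (-0.9659, -0.2588); from cell (4,2)
  next x-line at t=0.8696, next y-line at t=1.5455; Δt_x=1.0353, Δt_y=3.8637
    x: enter (3,2) at t=0.8696
    y: enter (3,1) at t=1.5455
    x: enter (2,1) at t=1.9049
    x: enter (1,1) at t=2.9402
    x: enter (0,1) at t=3.9755 ← occupied
  → r_7 = 3.9755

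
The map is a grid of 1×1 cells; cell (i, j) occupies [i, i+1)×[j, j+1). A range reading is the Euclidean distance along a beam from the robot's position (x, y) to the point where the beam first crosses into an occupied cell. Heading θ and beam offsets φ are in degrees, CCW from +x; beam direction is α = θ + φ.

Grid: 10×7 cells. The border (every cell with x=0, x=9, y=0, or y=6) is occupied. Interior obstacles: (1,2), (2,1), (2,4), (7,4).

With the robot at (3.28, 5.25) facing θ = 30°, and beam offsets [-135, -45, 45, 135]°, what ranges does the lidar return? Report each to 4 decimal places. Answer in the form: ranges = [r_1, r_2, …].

ranges = [1.0818, 3.8512, 0.7765, 2.3604]

beam 1: φ=-135°, α=255°
  direction (-0.2588, -0.9659); cell (3,5); t to first gridline: x 1.0818, y 0.2588 (then +3.8637 / +1.0353)
    (3,4) via y @ 0.2588
    (2,4) via x @ 1.0818  # hit
  → r_1 = 1.0818
beam 2: φ=-45°, α=345°
  direction (0.9659, -0.2588); cell (3,5); t to first gridline: x 0.7454, y 0.9659 (then +1.0353 / +3.8637)
    (4,5) via x @ 0.7454
    (4,4) via y @ 0.9659
    (5,4) via x @ 1.7807
    (6,4) via x @ 2.8160
    (7,4) via x @ 3.8512  # hit
  → r_2 = 3.8512
beam 3: φ=45°, α=75°
  direction (0.2588, 0.9659); cell (3,5); t to first gridline: x 2.7819, y 0.7765 (then +3.8637 / +1.0353)
    (3,6) via y @ 0.7765  # hit
  → r_3 = 0.7765
beam 4: φ=135°, α=165°
  direction (-0.9659, 0.2588); cell (3,5); t to first gridline: x 0.2899, y 2.8978 (then +1.0353 / +3.8637)
    (2,5) via x @ 0.2899
    (1,5) via x @ 1.3252
    (0,5) via x @ 2.3604  # hit
  → r_4 = 2.3604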